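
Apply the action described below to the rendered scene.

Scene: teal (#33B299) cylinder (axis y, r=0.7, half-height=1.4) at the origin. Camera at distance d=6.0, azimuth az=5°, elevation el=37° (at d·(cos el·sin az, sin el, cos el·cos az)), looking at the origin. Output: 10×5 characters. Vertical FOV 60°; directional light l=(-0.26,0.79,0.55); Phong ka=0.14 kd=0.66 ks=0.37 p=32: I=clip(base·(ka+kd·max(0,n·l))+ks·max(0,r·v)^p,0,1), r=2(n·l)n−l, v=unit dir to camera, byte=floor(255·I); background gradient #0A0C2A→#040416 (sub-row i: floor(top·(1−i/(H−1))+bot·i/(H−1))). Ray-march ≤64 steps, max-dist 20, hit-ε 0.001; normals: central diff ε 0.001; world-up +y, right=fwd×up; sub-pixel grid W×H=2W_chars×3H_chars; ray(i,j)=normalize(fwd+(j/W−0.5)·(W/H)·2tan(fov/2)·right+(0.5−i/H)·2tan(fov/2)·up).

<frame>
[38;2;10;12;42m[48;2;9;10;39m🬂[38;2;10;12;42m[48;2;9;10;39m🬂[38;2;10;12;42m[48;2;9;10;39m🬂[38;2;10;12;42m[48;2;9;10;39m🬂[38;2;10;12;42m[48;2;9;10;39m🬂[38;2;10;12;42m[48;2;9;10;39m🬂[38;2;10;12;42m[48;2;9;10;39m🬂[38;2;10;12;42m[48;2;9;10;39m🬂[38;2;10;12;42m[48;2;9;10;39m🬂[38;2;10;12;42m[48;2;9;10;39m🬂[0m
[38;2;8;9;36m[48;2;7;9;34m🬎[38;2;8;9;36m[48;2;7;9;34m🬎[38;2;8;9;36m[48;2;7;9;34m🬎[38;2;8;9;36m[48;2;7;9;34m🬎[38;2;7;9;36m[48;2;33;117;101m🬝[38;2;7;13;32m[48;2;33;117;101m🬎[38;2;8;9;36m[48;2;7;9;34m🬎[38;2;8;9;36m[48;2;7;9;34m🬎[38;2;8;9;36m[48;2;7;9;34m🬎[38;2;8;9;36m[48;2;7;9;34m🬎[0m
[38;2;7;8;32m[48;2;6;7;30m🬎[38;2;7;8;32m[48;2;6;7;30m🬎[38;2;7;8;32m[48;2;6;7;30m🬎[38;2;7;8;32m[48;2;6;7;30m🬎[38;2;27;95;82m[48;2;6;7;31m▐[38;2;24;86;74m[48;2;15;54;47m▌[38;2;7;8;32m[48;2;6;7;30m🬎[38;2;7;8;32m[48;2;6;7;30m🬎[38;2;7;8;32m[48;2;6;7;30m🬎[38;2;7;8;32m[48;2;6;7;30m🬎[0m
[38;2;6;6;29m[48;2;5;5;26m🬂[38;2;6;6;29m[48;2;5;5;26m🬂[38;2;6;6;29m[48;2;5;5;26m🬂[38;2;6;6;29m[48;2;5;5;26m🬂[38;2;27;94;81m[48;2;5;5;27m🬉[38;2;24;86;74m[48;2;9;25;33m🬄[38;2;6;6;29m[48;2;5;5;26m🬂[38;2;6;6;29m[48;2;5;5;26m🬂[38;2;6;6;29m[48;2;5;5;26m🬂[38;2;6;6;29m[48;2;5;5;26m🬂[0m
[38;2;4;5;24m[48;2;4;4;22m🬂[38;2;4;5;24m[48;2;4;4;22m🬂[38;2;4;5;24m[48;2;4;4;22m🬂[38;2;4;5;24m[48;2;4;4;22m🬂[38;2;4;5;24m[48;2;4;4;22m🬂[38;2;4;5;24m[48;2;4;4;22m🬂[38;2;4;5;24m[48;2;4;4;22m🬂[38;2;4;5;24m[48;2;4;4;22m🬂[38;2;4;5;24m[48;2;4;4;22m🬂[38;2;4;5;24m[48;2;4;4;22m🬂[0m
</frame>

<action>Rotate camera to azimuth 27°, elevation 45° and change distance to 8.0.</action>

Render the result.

<frame>
[38;2;10;12;42m[48;2;9;10;39m🬂[38;2;10;12;42m[48;2;9;10;39m🬂[38;2;10;12;42m[48;2;9;10;39m🬂[38;2;10;12;42m[48;2;9;10;39m🬂[38;2;10;12;42m[48;2;9;10;39m🬂[38;2;10;12;42m[48;2;9;10;39m🬂[38;2;10;12;42m[48;2;9;10;39m🬂[38;2;10;12;42m[48;2;9;10;39m🬂[38;2;10;12;42m[48;2;9;10;39m🬂[38;2;10;12;42m[48;2;9;10;39m🬂[0m
[38;2;8;9;36m[48;2;7;9;34m🬎[38;2;8;9;36m[48;2;7;9;34m🬎[38;2;8;9;36m[48;2;7;9;34m🬎[38;2;8;9;36m[48;2;7;9;34m🬎[38;2;8;9;36m[48;2;7;9;34m🬎[38;2;33;117;101m[48;2;7;9;36m🬏[38;2;8;9;36m[48;2;7;9;34m🬎[38;2;8;9;36m[48;2;7;9;34m🬎[38;2;8;9;36m[48;2;7;9;34m🬎[38;2;8;9;36m[48;2;7;9;34m🬎[0m
[38;2;7;8;32m[48;2;6;7;30m🬎[38;2;7;8;32m[48;2;6;7;30m🬎[38;2;7;8;32m[48;2;6;7;30m🬎[38;2;7;8;32m[48;2;6;7;30m🬎[38;2;29;102;88m[48;2;6;7;31m▐[38;2;33;117;101m[48;2;13;46;39m🬂[38;2;7;8;32m[48;2;6;7;30m🬎[38;2;7;8;32m[48;2;6;7;30m🬎[38;2;7;8;32m[48;2;6;7;30m🬎[38;2;7;8;32m[48;2;6;7;30m🬎[0m
[38;2;6;6;29m[48;2;5;5;26m🬂[38;2;6;6;29m[48;2;5;5;26m🬂[38;2;6;6;29m[48;2;5;5;26m🬂[38;2;6;6;29m[48;2;5;5;26m🬂[38;2;26;91;78m[48;2;5;5;27m🬁[38;2;19;68;58m[48;2;5;9;25m🬀[38;2;6;6;29m[48;2;5;5;26m🬂[38;2;6;6;29m[48;2;5;5;26m🬂[38;2;6;6;29m[48;2;5;5;26m🬂[38;2;6;6;29m[48;2;5;5;26m🬂[0m
[38;2;4;5;24m[48;2;4;4;22m🬂[38;2;4;5;24m[48;2;4;4;22m🬂[38;2;4;5;24m[48;2;4;4;22m🬂[38;2;4;5;24m[48;2;4;4;22m🬂[38;2;4;5;24m[48;2;4;4;22m🬂[38;2;4;5;24m[48;2;4;4;22m🬂[38;2;4;5;24m[48;2;4;4;22m🬂[38;2;4;5;24m[48;2;4;4;22m🬂[38;2;4;5;24m[48;2;4;4;22m🬂[38;2;4;5;24m[48;2;4;4;22m🬂[0m
</frame>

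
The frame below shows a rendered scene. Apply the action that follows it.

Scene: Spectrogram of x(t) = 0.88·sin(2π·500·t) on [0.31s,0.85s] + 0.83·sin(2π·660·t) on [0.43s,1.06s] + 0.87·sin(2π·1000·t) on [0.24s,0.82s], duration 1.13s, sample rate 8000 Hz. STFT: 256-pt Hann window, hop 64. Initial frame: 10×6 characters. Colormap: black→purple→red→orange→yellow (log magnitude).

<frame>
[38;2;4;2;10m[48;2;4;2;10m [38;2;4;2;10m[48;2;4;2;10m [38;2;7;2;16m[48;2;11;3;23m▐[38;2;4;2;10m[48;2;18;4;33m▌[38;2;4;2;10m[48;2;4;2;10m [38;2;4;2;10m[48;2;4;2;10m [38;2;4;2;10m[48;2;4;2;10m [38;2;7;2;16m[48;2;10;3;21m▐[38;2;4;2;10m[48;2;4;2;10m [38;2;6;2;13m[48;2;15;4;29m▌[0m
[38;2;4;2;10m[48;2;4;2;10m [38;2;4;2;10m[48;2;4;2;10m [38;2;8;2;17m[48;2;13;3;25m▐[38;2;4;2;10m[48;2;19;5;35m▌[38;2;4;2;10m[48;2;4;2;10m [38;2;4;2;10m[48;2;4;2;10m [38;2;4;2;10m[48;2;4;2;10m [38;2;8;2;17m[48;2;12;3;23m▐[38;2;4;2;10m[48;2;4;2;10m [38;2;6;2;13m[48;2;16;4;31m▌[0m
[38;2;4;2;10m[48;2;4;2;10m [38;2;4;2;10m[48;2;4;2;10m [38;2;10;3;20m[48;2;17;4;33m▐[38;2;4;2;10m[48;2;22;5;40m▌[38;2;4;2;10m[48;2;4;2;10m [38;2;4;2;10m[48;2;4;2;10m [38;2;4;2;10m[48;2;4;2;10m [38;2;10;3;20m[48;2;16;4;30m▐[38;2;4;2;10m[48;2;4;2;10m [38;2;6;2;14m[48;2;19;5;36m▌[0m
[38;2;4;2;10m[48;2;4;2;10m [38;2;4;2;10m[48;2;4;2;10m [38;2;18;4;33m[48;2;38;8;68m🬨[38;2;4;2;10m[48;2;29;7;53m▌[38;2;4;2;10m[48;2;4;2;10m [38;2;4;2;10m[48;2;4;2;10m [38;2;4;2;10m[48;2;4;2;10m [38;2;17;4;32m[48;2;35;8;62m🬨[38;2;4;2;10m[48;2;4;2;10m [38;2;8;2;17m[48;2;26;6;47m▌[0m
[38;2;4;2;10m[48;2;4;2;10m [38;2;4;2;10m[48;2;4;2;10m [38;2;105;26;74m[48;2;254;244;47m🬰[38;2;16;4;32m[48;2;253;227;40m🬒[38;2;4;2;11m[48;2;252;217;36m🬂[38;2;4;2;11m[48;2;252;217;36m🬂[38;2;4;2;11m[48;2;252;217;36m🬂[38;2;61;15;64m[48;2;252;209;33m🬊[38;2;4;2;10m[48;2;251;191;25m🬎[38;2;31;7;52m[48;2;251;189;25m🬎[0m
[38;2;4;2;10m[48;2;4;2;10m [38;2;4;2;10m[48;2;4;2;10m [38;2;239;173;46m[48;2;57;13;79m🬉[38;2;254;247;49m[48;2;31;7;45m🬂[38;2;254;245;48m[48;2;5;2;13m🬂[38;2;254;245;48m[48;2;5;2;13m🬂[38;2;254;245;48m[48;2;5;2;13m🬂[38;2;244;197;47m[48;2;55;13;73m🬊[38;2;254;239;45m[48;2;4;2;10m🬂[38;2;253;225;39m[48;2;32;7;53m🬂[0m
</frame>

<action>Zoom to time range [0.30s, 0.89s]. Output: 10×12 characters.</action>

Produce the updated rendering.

<frame>
[38;2;6;2;14m[48;2;4;2;10m▌[38;2;4;2;10m[48;2;4;2;10m [38;2;4;2;10m[48;2;17;4;33m▐[38;2;4;2;10m[48;2;4;2;10m [38;2;4;2;10m[48;2;4;2;10m [38;2;4;2;10m[48;2;4;2;10m [38;2;4;2;10m[48;2;4;2;10m [38;2;4;2;10m[48;2;4;2;10m [38;2;4;2;10m[48;2;4;2;10m [38;2;7;2;16m[48;2;11;3;22m▐[0m
[38;2;6;2;14m[48;2;4;2;10m▌[38;2;4;2;10m[48;2;4;2;10m [38;2;18;4;33m[48;2;4;2;10m▌[38;2;4;2;10m[48;2;4;2;10m [38;2;4;2;10m[48;2;4;2;10m [38;2;4;2;10m[48;2;4;2;10m [38;2;4;2;10m[48;2;4;2;10m [38;2;4;2;10m[48;2;4;2;10m [38;2;4;2;10m[48;2;4;2;10m [38;2;12;3;23m[48;2;7;2;16m▌[0m
[38;2;7;2;15m[48;2;4;2;10m▌[38;2;4;2;10m[48;2;4;2;10m [38;2;4;2;10m[48;2;18;5;34m▐[38;2;4;2;10m[48;2;4;2;10m [38;2;4;2;10m[48;2;4;2;10m [38;2;4;2;10m[48;2;4;2;10m [38;2;4;2;10m[48;2;4;2;10m [38;2;4;2;10m[48;2;4;2;10m [38;2;4;2;10m[48;2;4;2;10m [38;2;8;2;16m[48;2;12;3;24m▐[0m
[38;2;4;2;10m[48;2;7;2;15m▐[38;2;4;2;10m[48;2;4;2;10m [38;2;4;2;10m[48;2;19;5;35m▐[38;2;4;2;10m[48;2;4;2;10m [38;2;4;2;10m[48;2;4;2;10m [38;2;4;2;10m[48;2;4;2;10m [38;2;4;2;10m[48;2;4;2;10m [38;2;4;2;10m[48;2;4;2;10m [38;2;4;2;10m[48;2;4;2;10m [38;2;8;2;17m[48;2;13;3;26m▐[0m
[38;2;4;2;10m[48;2;7;2;16m▐[38;2;4;2;10m[48;2;4;2;10m [38;2;4;2;10m[48;2;20;5;38m▐[38;2;4;2;10m[48;2;4;2;10m [38;2;4;2;10m[48;2;4;2;10m [38;2;4;2;10m[48;2;4;2;10m [38;2;4;2;10m[48;2;4;2;10m [38;2;4;2;10m[48;2;4;2;10m [38;2;4;2;10m[48;2;4;2;10m [38;2;9;3;18m[48;2;15;4;29m▐[0m
[38;2;4;2;10m[48;2;8;2;18m▐[38;2;4;2;10m[48;2;4;2;10m [38;2;4;2;10m[48;2;23;5;41m▐[38;2;4;2;10m[48;2;4;2;10m [38;2;4;2;10m[48;2;4;2;10m [38;2;4;2;10m[48;2;4;2;10m [38;2;4;2;10m[48;2;4;2;10m [38;2;4;2;10m[48;2;4;2;10m [38;2;4;2;10m[48;2;4;2;10m [38;2;10;3;21m[48;2;18;4;35m▐[0m
[38;2;4;2;10m[48;2;10;3;21m▐[38;2;4;2;10m[48;2;4;2;10m [38;2;4;2;10m[48;2;25;6;46m▐[38;2;4;2;10m[48;2;4;2;10m [38;2;4;2;10m[48;2;4;2;10m [38;2;4;2;10m[48;2;4;2;10m [38;2;4;2;10m[48;2;4;2;10m [38;2;4;2;10m[48;2;4;2;10m [38;2;4;2;10m[48;2;4;2;10m [38;2;13;3;24m[48;2;24;5;44m▐[0m
[38;2;4;2;10m[48;2;13;3;25m▐[38;2;4;2;10m[48;2;4;2;10m [38;2;4;2;10m[48;2;31;7;55m▐[38;2;4;2;10m[48;2;4;2;10m [38;2;4;2;10m[48;2;4;2;10m [38;2;4;2;10m[48;2;4;2;10m [38;2;4;2;10m[48;2;4;2;10m [38;2;4;2;10m[48;2;4;2;10m [38;2;4;2;10m[48;2;4;2;10m [38;2;16;4;31m[48;2;37;8;66m▐[0m
[38;2;10;3;21m[48;2;254;244;47m🬎[38;2;4;2;10m[48;2;254;244;47m🬎[38;2;21;5;39m[48;2;254;244;47m🬎[38;2;4;2;10m[48;2;254;244;47m🬎[38;2;4;2;10m[48;2;254;244;47m🬎[38;2;4;2;10m[48;2;254;244;47m🬎[38;2;4;2;10m[48;2;254;244;47m🬎[38;2;4;2;10m[48;2;254;244;47m🬎[38;2;4;2;10m[48;2;254;244;47m🬎[38;2;58;14;61m[48;2;254;235;44m🬬[0m
[38;2;251;180;21m[48;2;25;6;44m🬂[38;2;251;180;21m[48;2;4;2;10m🬂[38;2;78;20;51m[48;2;251;186;23m🬋[38;2;9;3;19m[48;2;251;185;23m🬋[38;2;9;3;19m[48;2;251;185;23m🬋[38;2;9;3;19m[48;2;251;185;23m🬋[38;2;9;3;19m[48;2;251;185;23m🬋[38;2;9;3;19m[48;2;251;185;23m🬋[38;2;9;3;19m[48;2;251;185;23m🬋[38;2;80;19;74m[48;2;251;191;25m🬍[0m
[38;2;7;2;15m[48;2;227;150;62m🬠[38;2;7;2;15m[48;2;254;245;48m🬰[38;2;254;243;47m[48;2;38;9;52m🬎[38;2;254;242;46m[48;2;7;2;16m🬎[38;2;254;242;46m[48;2;7;2;15m🬎[38;2;254;242;46m[48;2;7;2;16m🬎[38;2;254;242;46m[48;2;7;2;16m🬎[38;2;254;242;46m[48;2;7;2;16m🬎[38;2;254;242;46m[48;2;7;2;16m🬎[38;2;248;213;46m[48;2;43;10;75m🬬[0m
[38;2;65;15;86m[48;2;4;2;10m▌[38;2;4;2;10m[48;2;4;2;10m [38;2;37;9;66m[48;2;4;2;10m▌[38;2;4;2;10m[48;2;4;2;10m [38;2;4;2;10m[48;2;4;2;10m [38;2;4;2;10m[48;2;4;2;10m [38;2;4;2;10m[48;2;4;2;10m [38;2;4;2;10m[48;2;4;2;10m [38;2;4;2;10m[48;2;4;2;10m [38;2;107;26;86m[48;2;46;11;73m🬉[0m
</frame>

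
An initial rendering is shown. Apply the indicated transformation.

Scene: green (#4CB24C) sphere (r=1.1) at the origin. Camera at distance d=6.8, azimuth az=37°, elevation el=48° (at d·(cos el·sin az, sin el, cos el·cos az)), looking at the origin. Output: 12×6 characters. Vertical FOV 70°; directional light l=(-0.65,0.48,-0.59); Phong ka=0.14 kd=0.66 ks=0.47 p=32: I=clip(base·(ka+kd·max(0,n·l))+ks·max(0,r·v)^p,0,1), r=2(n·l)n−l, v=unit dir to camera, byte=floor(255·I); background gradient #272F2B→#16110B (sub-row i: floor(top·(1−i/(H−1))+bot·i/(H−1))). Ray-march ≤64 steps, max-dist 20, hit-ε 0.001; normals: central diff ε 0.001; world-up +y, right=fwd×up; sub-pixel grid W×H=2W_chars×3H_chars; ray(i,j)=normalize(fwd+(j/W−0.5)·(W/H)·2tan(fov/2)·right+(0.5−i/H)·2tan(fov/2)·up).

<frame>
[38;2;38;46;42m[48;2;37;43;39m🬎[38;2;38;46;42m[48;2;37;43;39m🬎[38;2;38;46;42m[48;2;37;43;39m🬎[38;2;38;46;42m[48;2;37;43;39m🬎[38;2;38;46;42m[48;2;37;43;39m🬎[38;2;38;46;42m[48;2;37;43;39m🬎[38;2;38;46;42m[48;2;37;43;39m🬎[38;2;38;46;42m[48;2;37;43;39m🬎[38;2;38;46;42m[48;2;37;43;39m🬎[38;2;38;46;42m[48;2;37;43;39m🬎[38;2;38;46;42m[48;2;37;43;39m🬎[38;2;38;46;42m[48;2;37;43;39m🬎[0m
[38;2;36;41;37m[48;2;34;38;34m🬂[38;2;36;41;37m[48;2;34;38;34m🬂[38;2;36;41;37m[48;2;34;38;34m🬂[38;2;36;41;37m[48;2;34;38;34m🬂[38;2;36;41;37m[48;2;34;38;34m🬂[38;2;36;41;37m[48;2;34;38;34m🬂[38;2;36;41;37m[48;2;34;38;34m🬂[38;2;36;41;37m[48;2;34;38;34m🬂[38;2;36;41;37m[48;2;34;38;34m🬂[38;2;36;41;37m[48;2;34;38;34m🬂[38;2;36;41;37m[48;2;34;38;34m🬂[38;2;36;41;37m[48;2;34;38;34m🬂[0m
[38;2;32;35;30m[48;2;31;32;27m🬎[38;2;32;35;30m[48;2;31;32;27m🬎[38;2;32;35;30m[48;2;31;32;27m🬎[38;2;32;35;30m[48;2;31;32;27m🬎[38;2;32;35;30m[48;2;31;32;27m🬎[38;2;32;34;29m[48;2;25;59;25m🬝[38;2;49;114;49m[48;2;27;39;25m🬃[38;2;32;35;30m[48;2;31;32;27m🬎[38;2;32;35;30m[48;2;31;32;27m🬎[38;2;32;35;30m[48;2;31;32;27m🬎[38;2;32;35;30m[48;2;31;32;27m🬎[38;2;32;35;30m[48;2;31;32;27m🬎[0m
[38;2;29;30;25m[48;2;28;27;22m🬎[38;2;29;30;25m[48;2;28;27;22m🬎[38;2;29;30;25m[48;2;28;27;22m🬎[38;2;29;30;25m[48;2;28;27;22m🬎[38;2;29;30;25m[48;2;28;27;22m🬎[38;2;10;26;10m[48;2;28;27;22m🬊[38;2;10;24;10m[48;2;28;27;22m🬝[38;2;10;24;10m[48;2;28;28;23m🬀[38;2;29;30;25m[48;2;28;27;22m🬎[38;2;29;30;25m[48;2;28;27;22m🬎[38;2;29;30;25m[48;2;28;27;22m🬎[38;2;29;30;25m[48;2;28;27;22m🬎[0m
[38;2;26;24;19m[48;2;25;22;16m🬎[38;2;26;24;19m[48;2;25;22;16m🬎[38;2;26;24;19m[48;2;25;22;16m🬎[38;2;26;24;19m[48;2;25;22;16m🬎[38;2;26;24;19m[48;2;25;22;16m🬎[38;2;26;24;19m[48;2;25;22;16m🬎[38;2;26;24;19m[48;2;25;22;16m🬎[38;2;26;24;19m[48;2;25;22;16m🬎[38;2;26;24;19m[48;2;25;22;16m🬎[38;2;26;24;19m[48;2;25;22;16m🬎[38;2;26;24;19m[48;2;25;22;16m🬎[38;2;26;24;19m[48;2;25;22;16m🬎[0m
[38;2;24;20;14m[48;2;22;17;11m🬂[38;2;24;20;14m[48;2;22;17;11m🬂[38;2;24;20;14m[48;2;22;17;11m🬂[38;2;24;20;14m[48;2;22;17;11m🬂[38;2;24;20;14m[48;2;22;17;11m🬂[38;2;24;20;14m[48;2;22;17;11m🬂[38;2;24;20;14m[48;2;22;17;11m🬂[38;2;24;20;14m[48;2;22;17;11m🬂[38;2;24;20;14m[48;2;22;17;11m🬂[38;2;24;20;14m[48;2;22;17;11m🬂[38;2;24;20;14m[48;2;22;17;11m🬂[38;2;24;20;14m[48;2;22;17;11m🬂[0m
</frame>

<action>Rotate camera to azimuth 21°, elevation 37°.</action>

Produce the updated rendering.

<frame>
[38;2;38;46;42m[48;2;37;43;39m🬎[38;2;38;46;42m[48;2;37;43;39m🬎[38;2;38;46;42m[48;2;37;43;39m🬎[38;2;38;46;42m[48;2;37;43;39m🬎[38;2;38;46;42m[48;2;37;43;39m🬎[38;2;38;46;42m[48;2;37;43;39m🬎[38;2;38;46;42m[48;2;37;43;39m🬎[38;2;38;46;42m[48;2;37;43;39m🬎[38;2;38;46;42m[48;2;37;43;39m🬎[38;2;38;46;42m[48;2;37;43;39m🬎[38;2;38;46;42m[48;2;37;43;39m🬎[38;2;38;46;42m[48;2;37;43;39m🬎[0m
[38;2;36;41;37m[48;2;34;38;34m🬂[38;2;36;41;37m[48;2;34;38;34m🬂[38;2;36;41;37m[48;2;34;38;34m🬂[38;2;36;41;37m[48;2;34;38;34m🬂[38;2;36;41;37m[48;2;34;38;34m🬂[38;2;36;41;37m[48;2;34;38;34m🬂[38;2;36;41;37m[48;2;34;38;34m🬂[38;2;36;41;37m[48;2;34;38;34m🬂[38;2;36;41;37m[48;2;34;38;34m🬂[38;2;36;41;37m[48;2;34;38;34m🬂[38;2;36;41;37m[48;2;34;38;34m🬂[38;2;36;41;37m[48;2;34;38;34m🬂[0m
[38;2;32;35;30m[48;2;31;32;27m🬎[38;2;32;35;30m[48;2;31;32;27m🬎[38;2;32;35;30m[48;2;31;32;27m🬎[38;2;32;35;30m[48;2;31;32;27m🬎[38;2;32;35;30m[48;2;31;32;27m🬎[38;2;32;34;29m[48;2;23;54;23m🬝[38;2;41;96;41m[48;2;24;31;22m🬃[38;2;32;35;30m[48;2;31;32;27m🬎[38;2;32;35;30m[48;2;31;32;27m🬎[38;2;32;35;30m[48;2;31;32;27m🬎[38;2;32;35;30m[48;2;31;32;27m🬎[38;2;32;35;30m[48;2;31;32;27m🬎[0m
[38;2;29;30;25m[48;2;28;27;22m🬎[38;2;29;30;25m[48;2;28;27;22m🬎[38;2;29;30;25m[48;2;28;27;22m🬎[38;2;29;30;25m[48;2;28;27;22m🬎[38;2;29;30;25m[48;2;28;27;22m🬎[38;2;24;38;22m[48;2;19;25;16m🬄[38;2;10;24;10m[48;2;28;27;22m🬝[38;2;10;24;10m[48;2;28;28;23m🬀[38;2;29;30;25m[48;2;28;27;22m🬎[38;2;29;30;25m[48;2;28;27;22m🬎[38;2;29;30;25m[48;2;28;27;22m🬎[38;2;29;30;25m[48;2;28;27;22m🬎[0m
[38;2;26;24;19m[48;2;25;22;16m🬎[38;2;26;24;19m[48;2;25;22;16m🬎[38;2;26;24;19m[48;2;25;22;16m🬎[38;2;26;24;19m[48;2;25;22;16m🬎[38;2;26;24;19m[48;2;25;22;16m🬎[38;2;26;24;19m[48;2;25;22;16m🬎[38;2;26;24;19m[48;2;25;22;16m🬎[38;2;26;24;19m[48;2;25;22;16m🬎[38;2;26;24;19m[48;2;25;22;16m🬎[38;2;26;24;19m[48;2;25;22;16m🬎[38;2;26;24;19m[48;2;25;22;16m🬎[38;2;26;24;19m[48;2;25;22;16m🬎[0m
[38;2;24;20;14m[48;2;22;17;11m🬂[38;2;24;20;14m[48;2;22;17;11m🬂[38;2;24;20;14m[48;2;22;17;11m🬂[38;2;24;20;14m[48;2;22;17;11m🬂[38;2;24;20;14m[48;2;22;17;11m🬂[38;2;24;20;14m[48;2;22;17;11m🬂[38;2;24;20;14m[48;2;22;17;11m🬂[38;2;24;20;14m[48;2;22;17;11m🬂[38;2;24;20;14m[48;2;22;17;11m🬂[38;2;24;20;14m[48;2;22;17;11m🬂[38;2;24;20;14m[48;2;22;17;11m🬂[38;2;24;20;14m[48;2;22;17;11m🬂[0m
</frame>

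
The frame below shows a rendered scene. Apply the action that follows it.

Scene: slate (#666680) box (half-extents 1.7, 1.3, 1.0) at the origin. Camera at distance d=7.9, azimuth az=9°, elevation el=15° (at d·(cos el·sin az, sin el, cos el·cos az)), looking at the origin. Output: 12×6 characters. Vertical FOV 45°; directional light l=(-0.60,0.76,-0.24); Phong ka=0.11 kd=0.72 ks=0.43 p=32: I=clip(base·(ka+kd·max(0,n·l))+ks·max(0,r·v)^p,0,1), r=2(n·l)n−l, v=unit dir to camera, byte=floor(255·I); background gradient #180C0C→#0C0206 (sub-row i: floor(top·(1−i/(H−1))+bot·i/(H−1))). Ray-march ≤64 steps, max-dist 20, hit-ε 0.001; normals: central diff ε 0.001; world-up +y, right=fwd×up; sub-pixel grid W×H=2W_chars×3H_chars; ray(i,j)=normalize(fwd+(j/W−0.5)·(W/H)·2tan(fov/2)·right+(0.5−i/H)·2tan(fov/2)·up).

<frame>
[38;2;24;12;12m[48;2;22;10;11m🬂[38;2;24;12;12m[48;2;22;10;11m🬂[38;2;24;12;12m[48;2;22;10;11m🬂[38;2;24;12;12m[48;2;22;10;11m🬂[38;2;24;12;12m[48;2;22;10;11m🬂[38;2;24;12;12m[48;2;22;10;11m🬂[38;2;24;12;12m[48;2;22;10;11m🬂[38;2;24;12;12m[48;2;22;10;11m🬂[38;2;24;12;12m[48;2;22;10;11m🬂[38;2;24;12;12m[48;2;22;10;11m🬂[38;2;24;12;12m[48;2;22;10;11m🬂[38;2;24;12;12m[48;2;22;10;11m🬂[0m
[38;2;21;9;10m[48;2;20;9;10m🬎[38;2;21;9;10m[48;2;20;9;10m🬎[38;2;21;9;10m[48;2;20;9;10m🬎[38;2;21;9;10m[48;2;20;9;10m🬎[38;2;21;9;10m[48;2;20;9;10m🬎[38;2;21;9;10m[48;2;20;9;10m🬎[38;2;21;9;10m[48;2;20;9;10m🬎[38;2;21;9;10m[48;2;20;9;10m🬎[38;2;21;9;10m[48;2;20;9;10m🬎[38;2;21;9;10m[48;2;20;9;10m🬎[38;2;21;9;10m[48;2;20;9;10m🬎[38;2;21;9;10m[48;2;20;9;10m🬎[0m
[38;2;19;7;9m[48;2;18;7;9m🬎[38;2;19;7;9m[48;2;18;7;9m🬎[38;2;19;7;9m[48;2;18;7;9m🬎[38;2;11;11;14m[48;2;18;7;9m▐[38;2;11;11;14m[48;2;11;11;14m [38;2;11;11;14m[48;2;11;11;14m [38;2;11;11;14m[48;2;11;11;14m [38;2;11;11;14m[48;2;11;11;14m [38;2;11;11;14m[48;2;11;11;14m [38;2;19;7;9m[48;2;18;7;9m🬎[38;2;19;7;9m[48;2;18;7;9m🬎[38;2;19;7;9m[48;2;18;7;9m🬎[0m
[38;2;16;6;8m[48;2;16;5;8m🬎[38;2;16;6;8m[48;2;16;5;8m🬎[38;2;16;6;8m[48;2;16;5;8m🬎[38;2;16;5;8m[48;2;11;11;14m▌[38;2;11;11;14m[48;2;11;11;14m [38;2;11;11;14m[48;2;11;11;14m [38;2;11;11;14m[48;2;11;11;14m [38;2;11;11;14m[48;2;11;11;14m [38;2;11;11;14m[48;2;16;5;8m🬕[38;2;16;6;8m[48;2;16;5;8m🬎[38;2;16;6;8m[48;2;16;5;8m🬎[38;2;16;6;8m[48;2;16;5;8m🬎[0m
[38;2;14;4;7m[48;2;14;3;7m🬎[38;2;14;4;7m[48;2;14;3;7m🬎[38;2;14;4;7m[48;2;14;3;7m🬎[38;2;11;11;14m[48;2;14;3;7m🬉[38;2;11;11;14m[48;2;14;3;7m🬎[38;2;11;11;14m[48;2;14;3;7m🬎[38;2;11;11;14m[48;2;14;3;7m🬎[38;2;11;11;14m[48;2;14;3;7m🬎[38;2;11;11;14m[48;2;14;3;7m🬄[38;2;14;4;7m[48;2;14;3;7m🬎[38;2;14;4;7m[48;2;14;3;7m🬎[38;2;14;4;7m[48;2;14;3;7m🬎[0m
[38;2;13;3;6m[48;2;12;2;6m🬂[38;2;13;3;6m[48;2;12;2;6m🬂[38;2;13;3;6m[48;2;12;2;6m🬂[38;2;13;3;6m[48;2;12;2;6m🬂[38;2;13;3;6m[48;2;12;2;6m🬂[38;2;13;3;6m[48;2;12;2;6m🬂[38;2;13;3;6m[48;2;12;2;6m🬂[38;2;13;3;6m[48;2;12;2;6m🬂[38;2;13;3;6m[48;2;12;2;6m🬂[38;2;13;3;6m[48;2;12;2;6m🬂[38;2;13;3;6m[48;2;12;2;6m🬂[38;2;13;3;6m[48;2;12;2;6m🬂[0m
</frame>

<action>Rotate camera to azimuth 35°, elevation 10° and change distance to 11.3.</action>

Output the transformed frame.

<frame>
[38;2;24;12;12m[48;2;22;10;11m🬂[38;2;24;12;12m[48;2;22;10;11m🬂[38;2;24;12;12m[48;2;22;10;11m🬂[38;2;24;12;12m[48;2;22;10;11m🬂[38;2;24;12;12m[48;2;22;10;11m🬂[38;2;24;12;12m[48;2;22;10;11m🬂[38;2;24;12;12m[48;2;22;10;11m🬂[38;2;24;12;12m[48;2;22;10;11m🬂[38;2;24;12;12m[48;2;22;10;11m🬂[38;2;24;12;12m[48;2;22;10;11m🬂[38;2;24;12;12m[48;2;22;10;11m🬂[38;2;24;12;12m[48;2;22;10;11m🬂[0m
[38;2;21;9;10m[48;2;20;9;10m🬎[38;2;21;9;10m[48;2;20;9;10m🬎[38;2;21;9;10m[48;2;20;9;10m🬎[38;2;21;9;10m[48;2;20;9;10m🬎[38;2;21;9;10m[48;2;20;9;10m🬎[38;2;21;9;10m[48;2;20;9;10m🬎[38;2;21;9;10m[48;2;20;9;10m🬎[38;2;21;9;10m[48;2;20;9;10m🬎[38;2;21;9;10m[48;2;20;9;10m🬎[38;2;21;9;10m[48;2;20;9;10m🬎[38;2;21;9;10m[48;2;20;9;10m🬎[38;2;21;9;10m[48;2;20;9;10m🬎[0m
[38;2;19;7;9m[48;2;18;7;9m🬎[38;2;19;7;9m[48;2;18;7;9m🬎[38;2;19;7;9m[48;2;18;7;9m🬎[38;2;19;7;9m[48;2;18;7;9m🬎[38;2;18;7;9m[48;2;11;11;14m🬕[38;2;19;8;9m[48;2;11;11;14m🬂[38;2;19;8;9m[48;2;11;11;14m🬂[38;2;19;8;9m[48;2;11;11;14m🬂[38;2;19;7;9m[48;2;18;7;9m🬎[38;2;19;7;9m[48;2;18;7;9m🬎[38;2;19;7;9m[48;2;18;7;9m🬎[38;2;19;7;9m[48;2;18;7;9m🬎[0m
[38;2;16;6;8m[48;2;16;5;8m🬎[38;2;16;6;8m[48;2;16;5;8m🬎[38;2;16;6;8m[48;2;16;5;8m🬎[38;2;16;6;8m[48;2;16;5;8m🬎[38;2;16;5;8m[48;2;11;11;14m▌[38;2;11;11;14m[48;2;11;11;14m [38;2;11;11;14m[48;2;11;11;14m [38;2;11;11;14m[48;2;11;11;14m [38;2;16;6;8m[48;2;16;5;8m🬎[38;2;16;6;8m[48;2;16;5;8m🬎[38;2;16;6;8m[48;2;16;5;8m🬎[38;2;16;6;8m[48;2;16;5;8m🬎[0m
[38;2;14;4;7m[48;2;14;3;7m🬎[38;2;14;4;7m[48;2;14;3;7m🬎[38;2;14;4;7m[48;2;14;3;7m🬎[38;2;14;4;7m[48;2;14;3;7m🬎[38;2;14;4;7m[48;2;14;3;7m🬎[38;2;14;4;7m[48;2;14;3;7m🬎[38;2;11;11;14m[48;2;14;3;7m🬂[38;2;11;11;14m[48;2;14;3;7m🬀[38;2;14;4;7m[48;2;14;3;7m🬎[38;2;14;4;7m[48;2;14;3;7m🬎[38;2;14;4;7m[48;2;14;3;7m🬎[38;2;14;4;7m[48;2;14;3;7m🬎[0m
[38;2;13;3;6m[48;2;12;2;6m🬂[38;2;13;3;6m[48;2;12;2;6m🬂[38;2;13;3;6m[48;2;12;2;6m🬂[38;2;13;3;6m[48;2;12;2;6m🬂[38;2;13;3;6m[48;2;12;2;6m🬂[38;2;13;3;6m[48;2;12;2;6m🬂[38;2;13;3;6m[48;2;12;2;6m🬂[38;2;13;3;6m[48;2;12;2;6m🬂[38;2;13;3;6m[48;2;12;2;6m🬂[38;2;13;3;6m[48;2;12;2;6m🬂[38;2;13;3;6m[48;2;12;2;6m🬂[38;2;13;3;6m[48;2;12;2;6m🬂[0m
</frame>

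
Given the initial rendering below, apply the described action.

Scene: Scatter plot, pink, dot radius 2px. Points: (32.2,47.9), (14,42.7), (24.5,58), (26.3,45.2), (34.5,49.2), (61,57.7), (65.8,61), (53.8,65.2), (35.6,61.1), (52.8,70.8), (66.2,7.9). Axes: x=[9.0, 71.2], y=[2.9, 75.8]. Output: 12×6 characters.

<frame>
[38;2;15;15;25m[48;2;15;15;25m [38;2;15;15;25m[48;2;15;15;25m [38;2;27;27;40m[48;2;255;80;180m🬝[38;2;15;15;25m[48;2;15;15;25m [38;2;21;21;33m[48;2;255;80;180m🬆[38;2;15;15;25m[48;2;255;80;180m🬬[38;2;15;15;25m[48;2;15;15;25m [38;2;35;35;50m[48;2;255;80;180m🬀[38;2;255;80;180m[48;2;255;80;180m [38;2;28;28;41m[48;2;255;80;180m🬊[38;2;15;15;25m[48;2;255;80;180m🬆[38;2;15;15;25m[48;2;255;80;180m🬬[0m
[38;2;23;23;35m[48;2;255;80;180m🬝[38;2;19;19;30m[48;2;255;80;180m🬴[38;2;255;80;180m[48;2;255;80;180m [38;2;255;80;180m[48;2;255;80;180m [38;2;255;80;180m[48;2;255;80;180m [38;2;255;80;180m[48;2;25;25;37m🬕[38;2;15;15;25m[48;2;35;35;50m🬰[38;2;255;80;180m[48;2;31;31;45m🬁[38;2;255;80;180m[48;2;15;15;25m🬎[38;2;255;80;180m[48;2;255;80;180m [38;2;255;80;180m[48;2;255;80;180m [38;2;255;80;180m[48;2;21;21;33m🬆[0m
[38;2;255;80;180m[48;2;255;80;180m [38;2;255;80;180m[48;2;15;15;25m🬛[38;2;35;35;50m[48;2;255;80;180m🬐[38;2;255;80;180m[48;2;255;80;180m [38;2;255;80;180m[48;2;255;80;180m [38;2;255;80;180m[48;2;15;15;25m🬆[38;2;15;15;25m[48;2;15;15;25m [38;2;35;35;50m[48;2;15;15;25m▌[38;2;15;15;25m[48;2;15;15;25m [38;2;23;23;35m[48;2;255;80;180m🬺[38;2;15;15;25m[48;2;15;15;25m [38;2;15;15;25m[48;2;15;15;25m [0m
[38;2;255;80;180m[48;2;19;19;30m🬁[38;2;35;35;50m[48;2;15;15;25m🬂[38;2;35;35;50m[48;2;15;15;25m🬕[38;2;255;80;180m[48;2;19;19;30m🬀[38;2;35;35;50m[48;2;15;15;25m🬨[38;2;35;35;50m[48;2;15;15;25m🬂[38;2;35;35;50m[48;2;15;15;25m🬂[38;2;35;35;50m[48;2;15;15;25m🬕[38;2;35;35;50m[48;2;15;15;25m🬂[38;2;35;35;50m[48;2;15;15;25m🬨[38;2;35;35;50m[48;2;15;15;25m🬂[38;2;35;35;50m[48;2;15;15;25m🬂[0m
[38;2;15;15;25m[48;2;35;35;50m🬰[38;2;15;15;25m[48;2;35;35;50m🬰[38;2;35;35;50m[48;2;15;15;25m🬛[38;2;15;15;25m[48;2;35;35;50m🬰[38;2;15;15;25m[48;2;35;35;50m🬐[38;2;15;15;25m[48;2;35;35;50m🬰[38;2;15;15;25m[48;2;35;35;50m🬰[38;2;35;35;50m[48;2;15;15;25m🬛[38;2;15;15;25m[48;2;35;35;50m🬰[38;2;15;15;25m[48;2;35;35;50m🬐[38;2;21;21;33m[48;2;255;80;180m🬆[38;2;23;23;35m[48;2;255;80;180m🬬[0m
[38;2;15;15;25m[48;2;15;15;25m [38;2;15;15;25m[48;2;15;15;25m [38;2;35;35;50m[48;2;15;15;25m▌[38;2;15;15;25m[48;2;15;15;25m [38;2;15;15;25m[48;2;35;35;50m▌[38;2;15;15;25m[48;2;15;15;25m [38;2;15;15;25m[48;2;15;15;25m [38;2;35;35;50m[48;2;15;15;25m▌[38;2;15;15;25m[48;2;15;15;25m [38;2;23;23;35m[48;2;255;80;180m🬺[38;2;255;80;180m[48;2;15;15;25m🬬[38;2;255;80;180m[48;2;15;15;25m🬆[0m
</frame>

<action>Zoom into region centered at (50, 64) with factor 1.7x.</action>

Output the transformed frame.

<frame>
[38;2;15;15;25m[48;2;15;15;25m [38;2;15;15;25m[48;2;15;15;25m [38;2;35;35;50m[48;2;15;15;25m▌[38;2;15;15;25m[48;2;15;15;25m [38;2;15;15;25m[48;2;35;35;50m▌[38;2;15;15;25m[48;2;15;15;25m [38;2;15;15;25m[48;2;15;15;25m [38;2;35;35;50m[48;2;15;15;25m▌[38;2;15;15;25m[48;2;15;15;25m [38;2;15;15;25m[48;2;35;35;50m▌[38;2;15;15;25m[48;2;15;15;25m [38;2;15;15;25m[48;2;15;15;25m [0m
[38;2;15;15;25m[48;2;35;35;50m🬰[38;2;15;15;25m[48;2;35;35;50m🬰[38;2;35;35;50m[48;2;15;15;25m🬛[38;2;15;15;25m[48;2;35;35;50m🬰[38;2;15;15;25m[48;2;35;35;50m🬐[38;2;23;23;35m[48;2;255;80;180m🬝[38;2;15;15;25m[48;2;255;80;180m🬀[38;2;28;28;41m[48;2;255;80;180m🬊[38;2;15;15;25m[48;2;35;35;50m🬰[38;2;15;15;25m[48;2;35;35;50m🬐[38;2;15;15;25m[48;2;35;35;50m🬰[38;2;15;15;25m[48;2;35;35;50m🬰[0m
[38;2;15;15;25m[48;2;255;80;180m🬝[38;2;15;15;25m[48;2;255;80;180m🬊[38;2;35;35;50m[48;2;15;15;25m▌[38;2;15;15;25m[48;2;15;15;25m [38;2;15;15;25m[48;2;35;35;50m▌[38;2;15;15;25m[48;2;255;80;180m🬝[38;2;255;80;180m[48;2;255;80;180m [38;2;255;80;180m[48;2;15;15;25m🬲[38;2;15;15;25m[48;2;15;15;25m [38;2;27;27;40m[48;2;255;80;180m🬬[38;2;15;15;25m[48;2;255;80;180m🬆[38;2;15;15;25m[48;2;255;80;180m🬬[0m
[38;2;255;80;180m[48;2;15;15;25m🬊[38;2;255;80;180m[48;2;15;15;25m🬝[38;2;255;80;180m[48;2;27;27;40m🬀[38;2;35;35;50m[48;2;15;15;25m🬂[38;2;35;35;50m[48;2;15;15;25m🬨[38;2;35;35;50m[48;2;15;15;25m🬂[38;2;255;80;180m[48;2;15;15;25m🬊[38;2;255;80;180m[48;2;27;27;40m🬀[38;2;255;80;180m[48;2;25;25;37m🬫[38;2;255;80;180m[48;2;255;80;180m [38;2;255;80;180m[48;2;15;15;25m🬬[38;2;255;80;180m[48;2;15;15;25m🬆[0m
[38;2;255;80;180m[48;2;255;80;180m [38;2;21;21;33m[48;2;255;80;180m🬊[38;2;35;35;50m[48;2;15;15;25m🬛[38;2;15;15;25m[48;2;35;35;50m🬰[38;2;15;15;25m[48;2;35;35;50m🬐[38;2;15;15;25m[48;2;35;35;50m🬰[38;2;15;15;25m[48;2;35;35;50m🬰[38;2;35;35;50m[48;2;15;15;25m🬛[38;2;15;15;25m[48;2;35;35;50m🬰[38;2;255;80;180m[48;2;31;31;45m🬀[38;2;15;15;25m[48;2;35;35;50m🬰[38;2;15;15;25m[48;2;35;35;50m🬰[0m
[38;2;255;80;180m[48;2;15;15;25m🬎[38;2;255;80;180m[48;2;15;15;25m🬀[38;2;35;35;50m[48;2;15;15;25m▌[38;2;15;15;25m[48;2;15;15;25m [38;2;15;15;25m[48;2;35;35;50m▌[38;2;15;15;25m[48;2;15;15;25m [38;2;15;15;25m[48;2;15;15;25m [38;2;35;35;50m[48;2;15;15;25m▌[38;2;15;15;25m[48;2;15;15;25m [38;2;15;15;25m[48;2;35;35;50m▌[38;2;15;15;25m[48;2;15;15;25m [38;2;15;15;25m[48;2;15;15;25m [0m
</frame>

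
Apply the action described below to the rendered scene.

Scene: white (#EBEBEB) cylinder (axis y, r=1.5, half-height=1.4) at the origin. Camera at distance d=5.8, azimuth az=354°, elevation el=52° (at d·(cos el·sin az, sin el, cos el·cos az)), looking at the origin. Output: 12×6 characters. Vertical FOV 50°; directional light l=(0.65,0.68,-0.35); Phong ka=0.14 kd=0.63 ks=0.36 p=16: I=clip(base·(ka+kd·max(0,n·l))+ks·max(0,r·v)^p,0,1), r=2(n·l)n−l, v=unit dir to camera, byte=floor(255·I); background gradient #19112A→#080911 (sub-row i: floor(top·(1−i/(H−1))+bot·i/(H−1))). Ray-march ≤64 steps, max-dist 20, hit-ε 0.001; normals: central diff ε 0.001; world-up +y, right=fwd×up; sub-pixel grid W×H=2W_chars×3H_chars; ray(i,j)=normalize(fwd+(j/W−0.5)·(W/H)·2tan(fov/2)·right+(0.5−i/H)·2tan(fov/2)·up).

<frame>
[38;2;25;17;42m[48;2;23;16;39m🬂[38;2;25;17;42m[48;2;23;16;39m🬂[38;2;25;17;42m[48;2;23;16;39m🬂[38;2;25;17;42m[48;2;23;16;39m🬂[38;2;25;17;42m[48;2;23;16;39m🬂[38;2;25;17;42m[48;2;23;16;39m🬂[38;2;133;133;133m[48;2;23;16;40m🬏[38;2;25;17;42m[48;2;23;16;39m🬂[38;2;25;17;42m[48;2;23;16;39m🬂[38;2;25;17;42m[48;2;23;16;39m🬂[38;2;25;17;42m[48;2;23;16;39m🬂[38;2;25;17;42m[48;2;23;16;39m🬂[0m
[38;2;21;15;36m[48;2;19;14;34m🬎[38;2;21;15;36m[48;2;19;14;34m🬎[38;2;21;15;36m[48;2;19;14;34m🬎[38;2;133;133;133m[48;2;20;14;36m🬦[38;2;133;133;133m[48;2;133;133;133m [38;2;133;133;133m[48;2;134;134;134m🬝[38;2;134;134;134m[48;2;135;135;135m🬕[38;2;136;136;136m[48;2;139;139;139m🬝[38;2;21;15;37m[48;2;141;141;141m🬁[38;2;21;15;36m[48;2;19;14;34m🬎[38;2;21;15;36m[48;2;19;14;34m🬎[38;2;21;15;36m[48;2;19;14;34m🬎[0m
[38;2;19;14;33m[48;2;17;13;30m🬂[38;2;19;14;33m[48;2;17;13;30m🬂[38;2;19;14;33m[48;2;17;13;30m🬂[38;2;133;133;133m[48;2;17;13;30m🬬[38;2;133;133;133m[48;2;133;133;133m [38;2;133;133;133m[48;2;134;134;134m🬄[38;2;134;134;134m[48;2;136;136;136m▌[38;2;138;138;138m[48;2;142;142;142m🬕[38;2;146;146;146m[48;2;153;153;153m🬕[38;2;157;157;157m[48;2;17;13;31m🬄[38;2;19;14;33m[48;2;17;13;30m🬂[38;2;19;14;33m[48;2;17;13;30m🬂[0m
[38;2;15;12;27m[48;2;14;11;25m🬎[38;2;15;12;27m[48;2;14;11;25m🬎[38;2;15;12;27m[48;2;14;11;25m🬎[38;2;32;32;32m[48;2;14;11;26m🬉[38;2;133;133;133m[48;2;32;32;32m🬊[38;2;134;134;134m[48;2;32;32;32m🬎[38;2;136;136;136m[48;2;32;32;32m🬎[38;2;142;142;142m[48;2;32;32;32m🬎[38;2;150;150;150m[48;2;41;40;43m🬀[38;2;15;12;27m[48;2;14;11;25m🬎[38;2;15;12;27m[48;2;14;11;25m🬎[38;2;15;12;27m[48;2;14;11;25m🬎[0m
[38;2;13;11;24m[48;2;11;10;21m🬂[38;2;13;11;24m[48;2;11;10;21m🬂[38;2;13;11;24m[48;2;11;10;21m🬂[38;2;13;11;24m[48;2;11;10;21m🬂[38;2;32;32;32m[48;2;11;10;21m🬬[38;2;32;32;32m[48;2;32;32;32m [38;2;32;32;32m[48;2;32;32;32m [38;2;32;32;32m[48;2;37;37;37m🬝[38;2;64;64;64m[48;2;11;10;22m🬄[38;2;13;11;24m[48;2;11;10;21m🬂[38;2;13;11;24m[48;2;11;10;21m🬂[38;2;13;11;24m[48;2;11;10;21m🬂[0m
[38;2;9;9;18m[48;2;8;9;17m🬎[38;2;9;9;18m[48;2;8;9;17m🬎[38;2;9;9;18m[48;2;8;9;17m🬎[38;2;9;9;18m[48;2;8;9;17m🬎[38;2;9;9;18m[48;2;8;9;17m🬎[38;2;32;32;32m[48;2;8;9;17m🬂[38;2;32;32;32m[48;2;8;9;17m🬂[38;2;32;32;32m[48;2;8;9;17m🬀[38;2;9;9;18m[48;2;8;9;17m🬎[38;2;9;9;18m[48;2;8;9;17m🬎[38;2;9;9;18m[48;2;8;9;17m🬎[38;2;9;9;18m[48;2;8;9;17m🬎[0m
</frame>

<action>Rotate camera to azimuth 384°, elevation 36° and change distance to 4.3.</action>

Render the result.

<frame>
[38;2;25;17;42m[48;2;23;16;39m🬂[38;2;25;17;42m[48;2;23;16;39m🬂[38;2;23;16;40m[48;2;133;133;133m🬝[38;2;24;16;41m[48;2;133;133;133m🬎[38;2;24;16;41m[48;2;133;133;133m🬆[38;2;25;17;42m[48;2;133;133;133m🬂[38;2;25;17;42m[48;2;133;133;133m🬂[38;2;25;17;42m[48;2;133;133;133m🬂[38;2;24;16;41m[48;2;133;133;133m🬎[38;2;24;16;41m[48;2;133;133;133m🬎[38;2;25;17;42m[48;2;23;16;39m🬂[38;2;25;17;42m[48;2;23;16;39m🬂[0m
[38;2;21;15;36m[48;2;19;14;34m🬎[38;2;21;15;36m[48;2;19;14;34m🬎[38;2;133;133;133m[48;2;133;133;133m [38;2;133;133;133m[48;2;133;133;133m [38;2;133;133;133m[48;2;133;133;133m [38;2;133;133;133m[48;2;133;133;133m [38;2;133;133;133m[48;2;133;133;133m [38;2;133;133;133m[48;2;133;133;133m [38;2;133;133;133m[48;2;133;133;133m [38;2;133;133;133m[48;2;133;133;133m [38;2;133;133;133m[48;2;20;14;35m▌[38;2;21;15;36m[48;2;19;14;34m🬎[0m
[38;2;19;14;33m[48;2;17;13;30m🬂[38;2;19;14;33m[48;2;17;13;30m🬂[38;2;32;32;32m[48;2;17;13;30m🬬[38;2;133;133;133m[48;2;32;32;32m🬂[38;2;133;133;133m[48;2;32;32;32m🬂[38;2;133;133;133m[48;2;32;32;32m🬂[38;2;133;133;133m[48;2;32;32;32m🬂[38;2;133;133;133m[48;2;46;46;46m🬂[38;2;133;133;133m[48;2;66;66;66m🬂[38;2;133;133;133m[48;2;91;91;91m🬀[38;2;117;117;117m[48;2;17;13;31m🬄[38;2;19;14;33m[48;2;17;13;30m🬂[0m
[38;2;15;12;27m[48;2;14;11;25m🬎[38;2;15;12;27m[48;2;14;11;25m🬎[38;2;32;32;32m[48;2;14;11;26m🬉[38;2;32;32;32m[48;2;32;32;32m [38;2;32;32;32m[48;2;32;32;32m [38;2;32;32;32m[48;2;32;32;32m [38;2;32;32;32m[48;2;34;34;34m🬕[38;2;44;44;44m[48;2;54;54;54m▌[38;2;65;65;65m[48;2;77;77;77m▌[38;2;100;100;100m[48;2;14;11;25m🬝[38;2;15;12;27m[48;2;14;11;25m🬎[38;2;15;12;27m[48;2;14;11;25m🬎[0m
[38;2;13;11;24m[48;2;11;10;21m🬂[38;2;13;11;24m[48;2;11;10;21m🬂[38;2;13;11;24m[48;2;11;10;21m🬂[38;2;32;32;32m[48;2;32;32;32m [38;2;32;32;32m[48;2;32;32;32m [38;2;32;32;32m[48;2;32;32;32m [38;2;32;32;32m[48;2;35;35;35m▌[38;2;46;46;46m[48;2;58;58;58m▌[38;2;71;71;71m[48;2;87;87;87m▌[38;2;110;110;110m[48;2;12;10;22m▌[38;2;13;11;24m[48;2;11;10;21m🬂[38;2;13;11;24m[48;2;11;10;21m🬂[0m
[38;2;9;9;18m[48;2;8;9;17m🬎[38;2;9;9;18m[48;2;8;9;17m🬎[38;2;9;9;18m[48;2;8;9;17m🬎[38;2;32;32;32m[48;2;8;9;17m🬉[38;2;32;32;32m[48;2;32;32;32m [38;2;32;32;32m[48;2;32;32;32m [38;2;32;32;32m[48;2;37;37;37m▌[38;2;50;50;50m[48;2;64;64;64m▌[38;2;88;88;88m[48;2;8;9;17m🬝[38;2;9;9;18m[48;2;8;9;17m🬎[38;2;9;9;18m[48;2;8;9;17m🬎[38;2;9;9;18m[48;2;8;9;17m🬎[0m
</frame>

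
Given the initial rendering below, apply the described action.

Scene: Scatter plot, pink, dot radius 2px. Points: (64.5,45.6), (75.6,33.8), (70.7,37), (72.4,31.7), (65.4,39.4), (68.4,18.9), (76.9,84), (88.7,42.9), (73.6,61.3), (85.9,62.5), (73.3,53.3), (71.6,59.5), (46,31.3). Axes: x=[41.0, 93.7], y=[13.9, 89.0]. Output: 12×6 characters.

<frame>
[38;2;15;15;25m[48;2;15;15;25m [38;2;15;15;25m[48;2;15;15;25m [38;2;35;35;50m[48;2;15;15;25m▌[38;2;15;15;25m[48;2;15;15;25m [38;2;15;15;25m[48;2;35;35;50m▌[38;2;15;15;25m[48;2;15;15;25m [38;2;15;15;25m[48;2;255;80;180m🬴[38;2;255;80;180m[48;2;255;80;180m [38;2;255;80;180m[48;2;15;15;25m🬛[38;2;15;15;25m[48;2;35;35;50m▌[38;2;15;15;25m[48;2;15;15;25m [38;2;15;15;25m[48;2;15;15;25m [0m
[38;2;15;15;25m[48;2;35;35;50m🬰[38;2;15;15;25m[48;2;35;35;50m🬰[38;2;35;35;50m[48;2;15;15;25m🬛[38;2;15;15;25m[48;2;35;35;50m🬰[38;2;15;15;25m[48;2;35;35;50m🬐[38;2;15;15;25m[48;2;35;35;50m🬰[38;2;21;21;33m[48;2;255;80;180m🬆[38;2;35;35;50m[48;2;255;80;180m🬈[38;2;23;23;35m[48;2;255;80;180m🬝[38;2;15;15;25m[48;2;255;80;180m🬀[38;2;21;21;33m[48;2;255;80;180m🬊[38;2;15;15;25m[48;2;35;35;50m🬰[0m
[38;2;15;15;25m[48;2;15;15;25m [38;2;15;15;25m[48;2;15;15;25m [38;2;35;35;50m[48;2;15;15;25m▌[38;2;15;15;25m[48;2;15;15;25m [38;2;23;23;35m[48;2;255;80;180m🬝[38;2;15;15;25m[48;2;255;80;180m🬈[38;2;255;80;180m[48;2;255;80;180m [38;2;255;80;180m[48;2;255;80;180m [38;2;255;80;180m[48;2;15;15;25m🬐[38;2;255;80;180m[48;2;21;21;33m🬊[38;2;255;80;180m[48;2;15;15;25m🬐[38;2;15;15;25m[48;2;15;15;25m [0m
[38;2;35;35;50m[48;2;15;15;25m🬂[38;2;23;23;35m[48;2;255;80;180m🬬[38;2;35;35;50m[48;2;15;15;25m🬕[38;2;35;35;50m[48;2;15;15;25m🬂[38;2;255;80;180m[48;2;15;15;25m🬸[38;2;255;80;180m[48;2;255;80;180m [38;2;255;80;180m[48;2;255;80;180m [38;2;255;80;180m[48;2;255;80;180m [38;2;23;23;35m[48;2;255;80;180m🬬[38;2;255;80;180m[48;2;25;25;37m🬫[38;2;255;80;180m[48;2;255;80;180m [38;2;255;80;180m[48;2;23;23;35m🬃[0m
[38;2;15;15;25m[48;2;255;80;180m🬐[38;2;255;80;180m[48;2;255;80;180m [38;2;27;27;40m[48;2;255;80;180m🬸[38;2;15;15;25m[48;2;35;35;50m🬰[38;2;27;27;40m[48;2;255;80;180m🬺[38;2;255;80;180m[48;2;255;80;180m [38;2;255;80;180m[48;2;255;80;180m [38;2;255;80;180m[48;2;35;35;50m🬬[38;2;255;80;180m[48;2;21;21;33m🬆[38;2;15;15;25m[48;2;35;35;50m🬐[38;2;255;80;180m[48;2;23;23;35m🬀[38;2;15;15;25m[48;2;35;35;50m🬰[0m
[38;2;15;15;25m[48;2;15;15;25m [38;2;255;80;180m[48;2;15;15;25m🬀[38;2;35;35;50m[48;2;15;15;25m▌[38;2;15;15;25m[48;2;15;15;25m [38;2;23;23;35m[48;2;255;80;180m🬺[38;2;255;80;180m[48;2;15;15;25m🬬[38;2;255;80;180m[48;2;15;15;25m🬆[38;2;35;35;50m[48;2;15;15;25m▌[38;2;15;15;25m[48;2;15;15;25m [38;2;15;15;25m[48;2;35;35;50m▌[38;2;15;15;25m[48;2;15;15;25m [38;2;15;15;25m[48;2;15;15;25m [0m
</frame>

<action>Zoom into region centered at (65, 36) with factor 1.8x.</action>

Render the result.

<frame>
[38;2;15;15;25m[48;2;15;15;25m [38;2;15;15;25m[48;2;15;15;25m [38;2;35;35;50m[48;2;15;15;25m▌[38;2;15;15;25m[48;2;15;15;25m [38;2;15;15;25m[48;2;35;35;50m▌[38;2;15;15;25m[48;2;255;80;180m🬝[38;2;15;15;25m[48;2;15;15;25m [38;2;35;35;50m[48;2;15;15;25m▌[38;2;15;15;25m[48;2;255;80;180m🬐[38;2;255;80;180m[48;2;255;80;180m [38;2;15;15;25m[48;2;255;80;180m🬸[38;2;15;15;25m[48;2;15;15;25m [0m
[38;2;15;15;25m[48;2;35;35;50m🬰[38;2;15;15;25m[48;2;35;35;50m🬰[38;2;35;35;50m[48;2;15;15;25m🬛[38;2;15;15;25m[48;2;35;35;50m🬰[38;2;27;27;40m[48;2;255;80;180m🬴[38;2;255;80;180m[48;2;255;80;180m [38;2;255;80;180m[48;2;15;15;25m🬛[38;2;35;35;50m[48;2;15;15;25m🬛[38;2;15;15;25m[48;2;35;35;50m🬰[38;2;255;80;180m[48;2;31;31;45m🬀[38;2;15;15;25m[48;2;35;35;50m🬰[38;2;15;15;25m[48;2;35;35;50m🬰[0m
[38;2;15;15;25m[48;2;15;15;25m [38;2;15;15;25m[48;2;15;15;25m [38;2;35;35;50m[48;2;15;15;25m▌[38;2;15;15;25m[48;2;15;15;25m [38;2;23;23;35m[48;2;255;80;180m🬴[38;2;255;80;180m[48;2;255;80;180m [38;2;255;80;180m[48;2;15;15;25m🬺[38;2;35;35;50m[48;2;255;80;180m🬀[38;2;15;15;25m[48;2;255;80;180m🬊[38;2;21;21;33m[48;2;255;80;180m🬆[38;2;15;15;25m[48;2;255;80;180m🬬[38;2;15;15;25m[48;2;15;15;25m [0m
[38;2;35;35;50m[48;2;15;15;25m🬂[38;2;35;35;50m[48;2;15;15;25m🬂[38;2;35;35;50m[48;2;15;15;25m🬕[38;2;35;35;50m[48;2;15;15;25m🬂[38;2;35;35;50m[48;2;15;15;25m🬨[38;2;255;80;180m[48;2;19;19;30m🬁[38;2;35;35;50m[48;2;15;15;25m🬂[38;2;255;80;180m[48;2;28;28;41m🬊[38;2;255;80;180m[48;2;255;80;180m [38;2;255;80;180m[48;2;255;80;180m [38;2;255;80;180m[48;2;15;15;25m🬆[38;2;35;35;50m[48;2;15;15;25m🬂[0m
[38;2;15;15;25m[48;2;35;35;50m🬰[38;2;15;15;25m[48;2;35;35;50m🬰[38;2;35;35;50m[48;2;15;15;25m🬛[38;2;15;15;25m[48;2;35;35;50m🬰[38;2;15;15;25m[48;2;35;35;50m🬐[38;2;15;15;25m[48;2;35;35;50m🬰[38;2;23;23;35m[48;2;255;80;180m🬝[38;2;28;28;41m[48;2;255;80;180m🬊[38;2;23;23;35m[48;2;255;80;180m🬺[38;2;15;15;25m[48;2;35;35;50m🬐[38;2;15;15;25m[48;2;35;35;50m🬰[38;2;15;15;25m[48;2;35;35;50m🬰[0m
[38;2;15;15;25m[48;2;15;15;25m [38;2;15;15;25m[48;2;15;15;25m [38;2;35;35;50m[48;2;15;15;25m▌[38;2;15;15;25m[48;2;15;15;25m [38;2;15;15;25m[48;2;35;35;50m▌[38;2;15;15;25m[48;2;15;15;25m [38;2;255;80;180m[48;2;15;15;25m🬊[38;2;255;80;180m[48;2;15;15;25m🬝[38;2;255;80;180m[48;2;15;15;25m🬀[38;2;15;15;25m[48;2;35;35;50m▌[38;2;15;15;25m[48;2;15;15;25m [38;2;15;15;25m[48;2;15;15;25m [0m
</frame>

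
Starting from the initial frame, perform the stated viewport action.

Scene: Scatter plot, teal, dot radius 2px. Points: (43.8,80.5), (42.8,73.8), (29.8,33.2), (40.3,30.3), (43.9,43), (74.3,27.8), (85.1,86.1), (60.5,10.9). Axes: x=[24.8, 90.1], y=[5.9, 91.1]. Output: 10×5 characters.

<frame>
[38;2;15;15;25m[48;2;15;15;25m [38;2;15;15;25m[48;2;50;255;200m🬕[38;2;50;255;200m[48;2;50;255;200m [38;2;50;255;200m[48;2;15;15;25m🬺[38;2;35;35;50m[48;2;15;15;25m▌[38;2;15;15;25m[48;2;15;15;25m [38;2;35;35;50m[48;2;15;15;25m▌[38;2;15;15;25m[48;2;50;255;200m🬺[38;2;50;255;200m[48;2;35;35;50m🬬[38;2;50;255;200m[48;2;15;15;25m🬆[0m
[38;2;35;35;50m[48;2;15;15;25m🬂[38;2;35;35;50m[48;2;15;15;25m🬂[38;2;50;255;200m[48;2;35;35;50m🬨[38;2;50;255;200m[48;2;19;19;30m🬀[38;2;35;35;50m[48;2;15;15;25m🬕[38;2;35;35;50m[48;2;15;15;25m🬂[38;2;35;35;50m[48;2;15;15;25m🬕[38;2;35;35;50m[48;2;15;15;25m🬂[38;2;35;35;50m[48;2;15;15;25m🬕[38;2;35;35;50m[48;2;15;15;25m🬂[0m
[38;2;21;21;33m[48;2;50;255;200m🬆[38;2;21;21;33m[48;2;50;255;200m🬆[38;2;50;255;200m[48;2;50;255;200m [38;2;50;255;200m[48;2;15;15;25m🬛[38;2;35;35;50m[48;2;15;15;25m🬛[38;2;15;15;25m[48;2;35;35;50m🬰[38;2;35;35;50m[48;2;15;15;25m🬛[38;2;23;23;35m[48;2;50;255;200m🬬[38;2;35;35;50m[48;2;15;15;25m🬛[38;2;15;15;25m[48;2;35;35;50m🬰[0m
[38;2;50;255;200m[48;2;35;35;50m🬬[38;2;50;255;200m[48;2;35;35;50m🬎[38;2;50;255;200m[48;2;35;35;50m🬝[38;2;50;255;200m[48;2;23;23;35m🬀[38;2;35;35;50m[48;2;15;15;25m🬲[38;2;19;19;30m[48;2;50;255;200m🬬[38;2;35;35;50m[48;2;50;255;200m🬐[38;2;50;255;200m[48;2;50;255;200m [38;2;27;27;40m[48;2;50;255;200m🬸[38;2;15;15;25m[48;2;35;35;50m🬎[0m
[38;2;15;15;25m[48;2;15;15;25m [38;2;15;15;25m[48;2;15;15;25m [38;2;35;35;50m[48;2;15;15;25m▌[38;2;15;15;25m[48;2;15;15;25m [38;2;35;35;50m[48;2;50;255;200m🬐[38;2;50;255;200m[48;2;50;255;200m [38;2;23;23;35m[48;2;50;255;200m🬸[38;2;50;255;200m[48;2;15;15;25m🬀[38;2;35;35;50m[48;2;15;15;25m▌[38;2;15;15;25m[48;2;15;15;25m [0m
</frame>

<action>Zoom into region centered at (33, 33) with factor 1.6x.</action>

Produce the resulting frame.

<frame>
[38;2;15;15;25m[48;2;15;15;25m [38;2;15;15;25m[48;2;15;15;25m [38;2;35;35;50m[48;2;15;15;25m▌[38;2;15;15;25m[48;2;15;15;25m [38;2;35;35;50m[48;2;15;15;25m▌[38;2;15;15;25m[48;2;15;15;25m [38;2;35;35;50m[48;2;15;15;25m▌[38;2;15;15;25m[48;2;50;255;200m🬬[38;2;35;35;50m[48;2;15;15;25m▌[38;2;15;15;25m[48;2;15;15;25m [0m
[38;2;35;35;50m[48;2;15;15;25m🬂[38;2;35;35;50m[48;2;15;15;25m🬂[38;2;35;35;50m[48;2;15;15;25m🬕[38;2;23;23;35m[48;2;50;255;200m🬝[38;2;50;255;200m[48;2;28;28;41m🬱[38;2;35;35;50m[48;2;15;15;25m🬂[38;2;35;35;50m[48;2;50;255;200m🬀[38;2;50;255;200m[48;2;50;255;200m [38;2;50;255;200m[48;2;27;27;40m🬃[38;2;35;35;50m[48;2;15;15;25m🬂[0m
[38;2;15;15;25m[48;2;35;35;50m🬰[38;2;15;15;25m[48;2;35;35;50m🬰[38;2;35;35;50m[48;2;15;15;25m🬛[38;2;50;255;200m[48;2;21;21;33m🬊[38;2;50;255;200m[48;2;15;15;25m🬝[38;2;50;255;200m[48;2;15;15;25m🬬[38;2;50;255;200m[48;2;50;255;200m [38;2;50;255;200m[48;2;20;20;31m🬄[38;2;35;35;50m[48;2;15;15;25m🬛[38;2;15;15;25m[48;2;35;35;50m🬰[0m
[38;2;15;15;25m[48;2;35;35;50m🬎[38;2;15;15;25m[48;2;35;35;50m🬎[38;2;35;35;50m[48;2;15;15;25m🬲[38;2;15;15;25m[48;2;35;35;50m🬎[38;2;35;35;50m[48;2;15;15;25m🬲[38;2;15;15;25m[48;2;35;35;50m🬎[38;2;50;255;200m[48;2;27;27;40m🬀[38;2;15;15;25m[48;2;35;35;50m🬎[38;2;35;35;50m[48;2;15;15;25m🬲[38;2;15;15;25m[48;2;35;35;50m🬎[0m
[38;2;15;15;25m[48;2;15;15;25m [38;2;15;15;25m[48;2;15;15;25m [38;2;35;35;50m[48;2;15;15;25m▌[38;2;15;15;25m[48;2;15;15;25m [38;2;35;35;50m[48;2;15;15;25m▌[38;2;15;15;25m[48;2;15;15;25m [38;2;35;35;50m[48;2;15;15;25m▌[38;2;15;15;25m[48;2;15;15;25m [38;2;35;35;50m[48;2;15;15;25m▌[38;2;15;15;25m[48;2;15;15;25m [0m
</frame>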